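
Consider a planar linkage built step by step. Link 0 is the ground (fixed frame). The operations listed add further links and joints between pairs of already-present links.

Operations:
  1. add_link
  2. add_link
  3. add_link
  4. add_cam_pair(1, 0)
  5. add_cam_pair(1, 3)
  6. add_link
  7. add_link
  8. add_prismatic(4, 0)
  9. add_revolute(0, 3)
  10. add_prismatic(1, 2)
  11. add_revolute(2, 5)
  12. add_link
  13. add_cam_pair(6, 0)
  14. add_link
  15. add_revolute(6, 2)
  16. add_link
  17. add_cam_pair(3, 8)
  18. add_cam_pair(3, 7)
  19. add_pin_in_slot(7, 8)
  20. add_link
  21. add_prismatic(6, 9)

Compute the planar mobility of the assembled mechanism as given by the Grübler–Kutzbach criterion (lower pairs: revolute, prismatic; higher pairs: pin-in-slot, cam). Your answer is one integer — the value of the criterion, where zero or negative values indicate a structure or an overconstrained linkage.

L=1 J1=0 J2=0
add link → L=2 J1=0 J2=0
add link → L=3 J1=0 J2=0
add link → L=4 J1=0 J2=0
C@1,0 dof=2 J2 → L=4 J1=0 J2=1
C@1,3 dof=2 J2 → L=4 J1=0 J2=2
add link → L=5 J1=0 J2=2
add link → L=6 J1=0 J2=2
P@4,0 dof=1 J1 → L=6 J1=1 J2=2
R@0,3 dof=1 J1 → L=6 J1=2 J2=2
P@1,2 dof=1 J1 → L=6 J1=3 J2=2
R@2,5 dof=1 J1 → L=6 J1=4 J2=2
add link → L=7 J1=4 J2=2
C@6,0 dof=2 J2 → L=7 J1=4 J2=3
add link → L=8 J1=4 J2=3
R@6,2 dof=1 J1 → L=8 J1=5 J2=3
add link → L=9 J1=5 J2=3
C@3,8 dof=2 J2 → L=9 J1=5 J2=4
C@3,7 dof=2 J2 → L=9 J1=5 J2=5
PS@7,8 dof=2 J2 → L=9 J1=5 J2=6
add link → L=10 J1=5 J2=6
P@6,9 dof=1 J1 → L=10 J1=6 J2=6
M=3(L−1)−2J1−J2=3·9−2·6−6=9

M = 9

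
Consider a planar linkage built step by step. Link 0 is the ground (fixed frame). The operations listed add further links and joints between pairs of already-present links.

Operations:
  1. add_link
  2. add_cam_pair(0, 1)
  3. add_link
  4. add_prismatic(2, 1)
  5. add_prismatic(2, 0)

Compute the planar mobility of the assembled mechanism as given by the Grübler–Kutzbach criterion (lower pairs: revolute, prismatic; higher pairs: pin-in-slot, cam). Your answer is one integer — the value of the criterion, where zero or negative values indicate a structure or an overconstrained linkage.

link 0 = ground. State L|J1|J2 = 1|0|0
+link1  2|0|0
C(0,1) f=2→J2  2|0|1
+link2  3|0|1
P(2,1) f=1→J1  3|1|1
P(2,0) f=1→J1  3|2|1
M = 3(3−1)−2·2−1 = 6−4−1 = 1

M = 1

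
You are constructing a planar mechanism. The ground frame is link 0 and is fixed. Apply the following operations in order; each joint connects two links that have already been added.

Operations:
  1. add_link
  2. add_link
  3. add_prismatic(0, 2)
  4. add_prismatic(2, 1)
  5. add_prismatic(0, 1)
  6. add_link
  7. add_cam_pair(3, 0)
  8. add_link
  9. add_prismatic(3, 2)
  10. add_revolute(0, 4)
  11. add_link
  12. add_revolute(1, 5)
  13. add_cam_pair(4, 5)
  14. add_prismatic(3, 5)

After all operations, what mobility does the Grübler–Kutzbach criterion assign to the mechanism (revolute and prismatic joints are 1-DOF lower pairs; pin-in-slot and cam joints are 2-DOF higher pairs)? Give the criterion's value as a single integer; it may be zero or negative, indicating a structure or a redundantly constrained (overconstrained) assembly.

[1;0;0] (link 0 is ground)
L+ [2;0;0]
L+ [3;0;0]
P(0,2)∈J1 [3;1;0]
P(2,1)∈J1 [3;2;0]
P(0,1)∈J1 [3;3;0]
L+ [4;3;0]
C(3,0)∈J2 [4;3;1]
L+ [5;3;1]
P(3,2)∈J1 [5;4;1]
R(0,4)∈J1 [5;5;1]
L+ [6;5;1]
R(1,5)∈J1 [6;6;1]
C(4,5)∈J2 [6;6;2]
P(3,5)∈J1 [6;7;2]
mobility = 15 − 14 − 2 = -1

M = -1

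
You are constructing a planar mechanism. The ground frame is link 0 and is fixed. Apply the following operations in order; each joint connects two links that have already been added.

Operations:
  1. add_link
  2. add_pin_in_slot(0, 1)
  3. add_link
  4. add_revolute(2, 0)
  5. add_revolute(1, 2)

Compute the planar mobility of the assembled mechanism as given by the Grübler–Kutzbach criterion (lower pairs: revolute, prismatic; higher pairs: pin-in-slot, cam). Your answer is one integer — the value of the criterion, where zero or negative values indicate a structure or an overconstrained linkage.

M = 1

[1;0;0] (link 0 is ground)
L+ [2;0;0]
PS(0,1)∈J2 [2;0;1]
L+ [3;0;1]
R(2,0)∈J1 [3;1;1]
R(1,2)∈J1 [3;2;1]
mobility = 6 − 4 − 1 = 1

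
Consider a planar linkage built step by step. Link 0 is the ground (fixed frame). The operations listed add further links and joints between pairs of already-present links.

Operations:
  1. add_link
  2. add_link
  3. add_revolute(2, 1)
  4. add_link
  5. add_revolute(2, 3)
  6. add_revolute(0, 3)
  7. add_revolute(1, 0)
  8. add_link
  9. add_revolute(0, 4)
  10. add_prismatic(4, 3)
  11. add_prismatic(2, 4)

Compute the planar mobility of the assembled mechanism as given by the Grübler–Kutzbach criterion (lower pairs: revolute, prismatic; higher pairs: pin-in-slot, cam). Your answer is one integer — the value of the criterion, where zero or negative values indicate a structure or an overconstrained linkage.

M = -2

[1;0;0] (link 0 is ground)
L+ [2;0;0]
L+ [3;0;0]
R(2,1)∈J1 [3;1;0]
L+ [4;1;0]
R(2,3)∈J1 [4;2;0]
R(0,3)∈J1 [4;3;0]
R(1,0)∈J1 [4;4;0]
L+ [5;4;0]
R(0,4)∈J1 [5;5;0]
P(4,3)∈J1 [5;6;0]
P(2,4)∈J1 [5;7;0]
mobility = 12 − 14 − 0 = -2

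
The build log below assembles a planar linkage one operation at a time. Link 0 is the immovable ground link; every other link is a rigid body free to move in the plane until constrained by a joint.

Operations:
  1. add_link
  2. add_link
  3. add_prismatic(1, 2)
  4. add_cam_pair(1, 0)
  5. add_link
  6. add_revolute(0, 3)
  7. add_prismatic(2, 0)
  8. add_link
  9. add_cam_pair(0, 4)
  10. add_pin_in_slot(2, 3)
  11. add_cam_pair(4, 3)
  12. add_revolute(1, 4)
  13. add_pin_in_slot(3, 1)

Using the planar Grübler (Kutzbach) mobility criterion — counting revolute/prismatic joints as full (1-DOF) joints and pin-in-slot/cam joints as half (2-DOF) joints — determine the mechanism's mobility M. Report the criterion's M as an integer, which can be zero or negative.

(L,J1,J2)=(1,0,0); link0 fixed
link1: (2,0,0)
link2: (3,0,0)
P 1-2 [J1]: (3,1,0)
C 1-0 [J2]: (3,1,1)
link3: (4,1,1)
R 0-3 [J1]: (4,2,1)
P 2-0 [J1]: (4,3,1)
link4: (5,3,1)
C 0-4 [J2]: (5,3,2)
PS 2-3 [J2]: (5,3,3)
C 4-3 [J2]: (5,3,4)
R 1-4 [J1]: (5,4,4)
PS 3-1 [J2]: (5,4,5)
Grübler: 3·4 − 2·4 − 5 = -1

M = -1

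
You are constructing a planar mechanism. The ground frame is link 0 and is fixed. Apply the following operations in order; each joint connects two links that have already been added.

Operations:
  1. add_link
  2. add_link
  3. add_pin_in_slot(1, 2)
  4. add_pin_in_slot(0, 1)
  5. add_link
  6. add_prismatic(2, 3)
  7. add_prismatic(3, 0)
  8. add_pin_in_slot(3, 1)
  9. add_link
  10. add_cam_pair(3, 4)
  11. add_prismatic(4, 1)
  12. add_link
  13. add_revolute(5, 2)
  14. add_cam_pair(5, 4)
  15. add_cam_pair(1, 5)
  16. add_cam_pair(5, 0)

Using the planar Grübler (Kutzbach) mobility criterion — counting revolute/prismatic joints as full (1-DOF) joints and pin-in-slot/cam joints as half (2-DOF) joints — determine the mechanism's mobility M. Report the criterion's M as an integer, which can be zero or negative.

M = 0

[1;0;0] (link 0 is ground)
L+ [2;0;0]
L+ [3;0;0]
PS(1,2)∈J2 [3;0;1]
PS(0,1)∈J2 [3;0;2]
L+ [4;0;2]
P(2,3)∈J1 [4;1;2]
P(3,0)∈J1 [4;2;2]
PS(3,1)∈J2 [4;2;3]
L+ [5;2;3]
C(3,4)∈J2 [5;2;4]
P(4,1)∈J1 [5;3;4]
L+ [6;3;4]
R(5,2)∈J1 [6;4;4]
C(5,4)∈J2 [6;4;5]
C(1,5)∈J2 [6;4;6]
C(5,0)∈J2 [6;4;7]
mobility = 15 − 8 − 7 = 0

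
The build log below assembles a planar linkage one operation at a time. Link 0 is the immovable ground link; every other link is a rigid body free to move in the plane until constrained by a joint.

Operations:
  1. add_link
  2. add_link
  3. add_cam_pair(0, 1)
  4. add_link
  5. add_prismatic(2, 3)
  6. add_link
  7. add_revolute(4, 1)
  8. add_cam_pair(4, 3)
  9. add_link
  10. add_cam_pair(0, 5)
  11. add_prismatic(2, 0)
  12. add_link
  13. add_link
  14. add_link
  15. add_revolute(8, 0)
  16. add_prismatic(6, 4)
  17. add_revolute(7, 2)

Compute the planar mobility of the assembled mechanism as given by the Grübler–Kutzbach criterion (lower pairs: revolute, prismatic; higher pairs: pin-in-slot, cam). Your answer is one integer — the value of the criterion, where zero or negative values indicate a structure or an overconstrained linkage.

L=1 J1=0 J2=0
add link → L=2 J1=0 J2=0
add link → L=3 J1=0 J2=0
C@0,1 dof=2 J2 → L=3 J1=0 J2=1
add link → L=4 J1=0 J2=1
P@2,3 dof=1 J1 → L=4 J1=1 J2=1
add link → L=5 J1=1 J2=1
R@4,1 dof=1 J1 → L=5 J1=2 J2=1
C@4,3 dof=2 J2 → L=5 J1=2 J2=2
add link → L=6 J1=2 J2=2
C@0,5 dof=2 J2 → L=6 J1=2 J2=3
P@2,0 dof=1 J1 → L=6 J1=3 J2=3
add link → L=7 J1=3 J2=3
add link → L=8 J1=3 J2=3
add link → L=9 J1=3 J2=3
R@8,0 dof=1 J1 → L=9 J1=4 J2=3
P@6,4 dof=1 J1 → L=9 J1=5 J2=3
R@7,2 dof=1 J1 → L=9 J1=6 J2=3
M=3(L−1)−2J1−J2=3·8−2·6−3=9

M = 9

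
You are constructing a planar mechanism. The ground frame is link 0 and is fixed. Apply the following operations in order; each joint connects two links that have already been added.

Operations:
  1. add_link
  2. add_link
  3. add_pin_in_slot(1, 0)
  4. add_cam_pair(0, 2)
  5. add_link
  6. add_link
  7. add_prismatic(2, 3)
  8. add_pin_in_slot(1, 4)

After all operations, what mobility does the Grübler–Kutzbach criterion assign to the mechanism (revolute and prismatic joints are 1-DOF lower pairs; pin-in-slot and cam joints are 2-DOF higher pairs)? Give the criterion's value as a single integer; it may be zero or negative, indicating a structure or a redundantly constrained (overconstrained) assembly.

M = 7

(L,J1,J2)=(1,0,0); link0 fixed
link1: (2,0,0)
link2: (3,0,0)
PS 1-0 [J2]: (3,0,1)
C 0-2 [J2]: (3,0,2)
link3: (4,0,2)
link4: (5,0,2)
P 2-3 [J1]: (5,1,2)
PS 1-4 [J2]: (5,1,3)
Grübler: 3·4 − 2·1 − 3 = 7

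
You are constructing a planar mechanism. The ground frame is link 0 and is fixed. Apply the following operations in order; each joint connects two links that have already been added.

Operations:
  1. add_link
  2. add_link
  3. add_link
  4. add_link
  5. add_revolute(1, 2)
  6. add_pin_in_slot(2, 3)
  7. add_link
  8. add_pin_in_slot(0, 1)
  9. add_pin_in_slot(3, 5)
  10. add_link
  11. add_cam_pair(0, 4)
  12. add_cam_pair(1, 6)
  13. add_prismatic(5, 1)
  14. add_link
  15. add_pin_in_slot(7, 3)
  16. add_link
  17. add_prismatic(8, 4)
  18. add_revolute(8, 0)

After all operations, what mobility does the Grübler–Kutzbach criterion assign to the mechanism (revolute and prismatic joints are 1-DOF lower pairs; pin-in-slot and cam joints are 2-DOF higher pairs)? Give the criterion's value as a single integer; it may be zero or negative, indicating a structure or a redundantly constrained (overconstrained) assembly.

[1;0;0] (link 0 is ground)
L+ [2;0;0]
L+ [3;0;0]
L+ [4;0;0]
L+ [5;0;0]
R(1,2)∈J1 [5;1;0]
PS(2,3)∈J2 [5;1;1]
L+ [6;1;1]
PS(0,1)∈J2 [6;1;2]
PS(3,5)∈J2 [6;1;3]
L+ [7;1;3]
C(0,4)∈J2 [7;1;4]
C(1,6)∈J2 [7;1;5]
P(5,1)∈J1 [7;2;5]
L+ [8;2;5]
PS(7,3)∈J2 [8;2;6]
L+ [9;2;6]
P(8,4)∈J1 [9;3;6]
R(8,0)∈J1 [9;4;6]
mobility = 24 − 8 − 6 = 10

M = 10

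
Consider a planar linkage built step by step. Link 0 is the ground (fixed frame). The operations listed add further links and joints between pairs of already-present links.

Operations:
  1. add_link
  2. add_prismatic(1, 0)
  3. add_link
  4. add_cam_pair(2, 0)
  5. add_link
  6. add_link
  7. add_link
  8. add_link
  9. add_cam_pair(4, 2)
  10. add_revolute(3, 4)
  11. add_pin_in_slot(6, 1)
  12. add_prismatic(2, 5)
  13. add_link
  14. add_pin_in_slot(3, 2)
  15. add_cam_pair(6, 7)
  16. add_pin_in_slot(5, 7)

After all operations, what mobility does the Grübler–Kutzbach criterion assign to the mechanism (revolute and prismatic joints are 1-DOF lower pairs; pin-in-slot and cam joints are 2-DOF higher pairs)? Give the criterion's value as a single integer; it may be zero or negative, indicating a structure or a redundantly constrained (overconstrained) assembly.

M = 9

ground; <1,0,0>
#1 <2,0,0>
P:1↔0 J1 <2,1,0>
#2 <3,1,0>
C:2↔0 J2 <3,1,1>
#3 <4,1,1>
#4 <5,1,1>
#5 <6,1,1>
#6 <7,1,1>
C:4↔2 J2 <7,1,2>
R:3↔4 J1 <7,2,2>
PS:6↔1 J2 <7,2,3>
P:2↔5 J1 <7,3,3>
#7 <8,3,3>
PS:3↔2 J2 <8,3,4>
C:6↔7 J2 <8,3,5>
PS:5↔7 J2 <8,3,6>
3×7 − 2×3 − 1×6 = 9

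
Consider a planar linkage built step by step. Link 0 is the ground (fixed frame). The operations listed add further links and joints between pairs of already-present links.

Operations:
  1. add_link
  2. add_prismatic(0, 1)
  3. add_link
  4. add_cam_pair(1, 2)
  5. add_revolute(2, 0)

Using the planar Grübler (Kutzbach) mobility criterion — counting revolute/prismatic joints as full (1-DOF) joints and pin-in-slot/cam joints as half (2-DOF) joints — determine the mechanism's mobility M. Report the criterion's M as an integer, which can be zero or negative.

M = 1

[1;0;0] (link 0 is ground)
L+ [2;0;0]
P(0,1)∈J1 [2;1;0]
L+ [3;1;0]
C(1,2)∈J2 [3;1;1]
R(2,0)∈J1 [3;2;1]
mobility = 6 − 4 − 1 = 1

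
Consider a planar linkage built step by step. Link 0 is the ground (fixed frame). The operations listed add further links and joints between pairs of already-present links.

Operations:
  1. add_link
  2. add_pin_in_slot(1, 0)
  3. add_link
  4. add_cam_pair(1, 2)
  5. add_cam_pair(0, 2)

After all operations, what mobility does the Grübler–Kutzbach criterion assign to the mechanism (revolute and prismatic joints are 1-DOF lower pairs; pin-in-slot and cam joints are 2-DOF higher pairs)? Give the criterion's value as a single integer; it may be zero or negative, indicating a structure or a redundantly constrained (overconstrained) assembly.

M = 3

[1;0;0] (link 0 is ground)
L+ [2;0;0]
PS(1,0)∈J2 [2;0;1]
L+ [3;0;1]
C(1,2)∈J2 [3;0;2]
C(0,2)∈J2 [3;0;3]
mobility = 6 − 0 − 3 = 3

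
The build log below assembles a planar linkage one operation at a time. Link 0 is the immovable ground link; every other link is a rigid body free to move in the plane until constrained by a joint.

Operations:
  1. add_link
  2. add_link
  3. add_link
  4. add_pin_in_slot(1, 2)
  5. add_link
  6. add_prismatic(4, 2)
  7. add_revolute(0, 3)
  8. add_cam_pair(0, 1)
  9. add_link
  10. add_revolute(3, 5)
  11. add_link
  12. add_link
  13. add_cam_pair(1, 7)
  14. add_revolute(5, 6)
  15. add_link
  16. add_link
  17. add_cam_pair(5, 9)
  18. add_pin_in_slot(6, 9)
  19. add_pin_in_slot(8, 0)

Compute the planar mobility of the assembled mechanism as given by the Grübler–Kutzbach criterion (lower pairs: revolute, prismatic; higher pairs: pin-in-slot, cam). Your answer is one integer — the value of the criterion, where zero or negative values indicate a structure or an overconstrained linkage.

M = 13

ground; <1,0,0>
#1 <2,0,0>
#2 <3,0,0>
#3 <4,0,0>
PS:1↔2 J2 <4,0,1>
#4 <5,0,1>
P:4↔2 J1 <5,1,1>
R:0↔3 J1 <5,2,1>
C:0↔1 J2 <5,2,2>
#5 <6,2,2>
R:3↔5 J1 <6,3,2>
#6 <7,3,2>
#7 <8,3,2>
C:1↔7 J2 <8,3,3>
R:5↔6 J1 <8,4,3>
#8 <9,4,3>
#9 <10,4,3>
C:5↔9 J2 <10,4,4>
PS:6↔9 J2 <10,4,5>
PS:8↔0 J2 <10,4,6>
3×9 − 2×4 − 1×6 = 13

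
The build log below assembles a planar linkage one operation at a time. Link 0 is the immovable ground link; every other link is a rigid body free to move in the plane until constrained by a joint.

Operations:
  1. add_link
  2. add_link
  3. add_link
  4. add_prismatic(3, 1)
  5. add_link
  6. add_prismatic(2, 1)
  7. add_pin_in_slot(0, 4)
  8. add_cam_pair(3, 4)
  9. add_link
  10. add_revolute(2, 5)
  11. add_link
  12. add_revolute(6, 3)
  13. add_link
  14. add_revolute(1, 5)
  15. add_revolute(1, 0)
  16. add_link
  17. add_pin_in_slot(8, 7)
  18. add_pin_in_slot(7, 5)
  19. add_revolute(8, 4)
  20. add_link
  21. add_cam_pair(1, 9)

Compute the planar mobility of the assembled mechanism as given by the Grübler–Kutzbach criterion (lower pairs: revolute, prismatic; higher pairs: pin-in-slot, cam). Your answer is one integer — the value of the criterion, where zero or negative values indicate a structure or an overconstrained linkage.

[1;0;0] (link 0 is ground)
L+ [2;0;0]
L+ [3;0;0]
L+ [4;0;0]
P(3,1)∈J1 [4;1;0]
L+ [5;1;0]
P(2,1)∈J1 [5;2;0]
PS(0,4)∈J2 [5;2;1]
C(3,4)∈J2 [5;2;2]
L+ [6;2;2]
R(2,5)∈J1 [6;3;2]
L+ [7;3;2]
R(6,3)∈J1 [7;4;2]
L+ [8;4;2]
R(1,5)∈J1 [8;5;2]
R(1,0)∈J1 [8;6;2]
L+ [9;6;2]
PS(8,7)∈J2 [9;6;3]
PS(7,5)∈J2 [9;6;4]
R(8,4)∈J1 [9;7;4]
L+ [10;7;4]
C(1,9)∈J2 [10;7;5]
mobility = 27 − 14 − 5 = 8

M = 8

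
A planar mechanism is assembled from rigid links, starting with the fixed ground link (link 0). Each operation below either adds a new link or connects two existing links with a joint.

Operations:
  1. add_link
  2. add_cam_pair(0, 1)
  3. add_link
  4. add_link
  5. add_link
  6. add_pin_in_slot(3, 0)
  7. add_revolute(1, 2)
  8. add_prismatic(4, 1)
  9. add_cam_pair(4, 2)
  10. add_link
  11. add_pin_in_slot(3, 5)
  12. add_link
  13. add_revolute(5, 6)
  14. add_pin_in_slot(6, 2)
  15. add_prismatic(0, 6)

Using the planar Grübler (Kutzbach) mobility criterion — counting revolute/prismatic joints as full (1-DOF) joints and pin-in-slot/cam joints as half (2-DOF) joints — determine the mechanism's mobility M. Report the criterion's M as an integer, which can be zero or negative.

M = 5

[1;0;0] (link 0 is ground)
L+ [2;0;0]
C(0,1)∈J2 [2;0;1]
L+ [3;0;1]
L+ [4;0;1]
L+ [5;0;1]
PS(3,0)∈J2 [5;0;2]
R(1,2)∈J1 [5;1;2]
P(4,1)∈J1 [5;2;2]
C(4,2)∈J2 [5;2;3]
L+ [6;2;3]
PS(3,5)∈J2 [6;2;4]
L+ [7;2;4]
R(5,6)∈J1 [7;3;4]
PS(6,2)∈J2 [7;3;5]
P(0,6)∈J1 [7;4;5]
mobility = 18 − 8 − 5 = 5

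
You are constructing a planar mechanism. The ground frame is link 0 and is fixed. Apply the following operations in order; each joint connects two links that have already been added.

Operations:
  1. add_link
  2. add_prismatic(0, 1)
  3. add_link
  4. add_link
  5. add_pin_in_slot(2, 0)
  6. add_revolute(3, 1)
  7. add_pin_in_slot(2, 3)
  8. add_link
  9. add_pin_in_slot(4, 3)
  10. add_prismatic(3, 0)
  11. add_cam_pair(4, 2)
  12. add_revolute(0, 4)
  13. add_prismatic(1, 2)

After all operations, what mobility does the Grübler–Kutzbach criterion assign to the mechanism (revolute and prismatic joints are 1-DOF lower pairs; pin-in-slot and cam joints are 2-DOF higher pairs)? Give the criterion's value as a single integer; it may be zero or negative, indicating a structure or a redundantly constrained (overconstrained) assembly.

M = -2

[1;0;0] (link 0 is ground)
L+ [2;0;0]
P(0,1)∈J1 [2;1;0]
L+ [3;1;0]
L+ [4;1;0]
PS(2,0)∈J2 [4;1;1]
R(3,1)∈J1 [4;2;1]
PS(2,3)∈J2 [4;2;2]
L+ [5;2;2]
PS(4,3)∈J2 [5;2;3]
P(3,0)∈J1 [5;3;3]
C(4,2)∈J2 [5;3;4]
R(0,4)∈J1 [5;4;4]
P(1,2)∈J1 [5;5;4]
mobility = 12 − 10 − 4 = -2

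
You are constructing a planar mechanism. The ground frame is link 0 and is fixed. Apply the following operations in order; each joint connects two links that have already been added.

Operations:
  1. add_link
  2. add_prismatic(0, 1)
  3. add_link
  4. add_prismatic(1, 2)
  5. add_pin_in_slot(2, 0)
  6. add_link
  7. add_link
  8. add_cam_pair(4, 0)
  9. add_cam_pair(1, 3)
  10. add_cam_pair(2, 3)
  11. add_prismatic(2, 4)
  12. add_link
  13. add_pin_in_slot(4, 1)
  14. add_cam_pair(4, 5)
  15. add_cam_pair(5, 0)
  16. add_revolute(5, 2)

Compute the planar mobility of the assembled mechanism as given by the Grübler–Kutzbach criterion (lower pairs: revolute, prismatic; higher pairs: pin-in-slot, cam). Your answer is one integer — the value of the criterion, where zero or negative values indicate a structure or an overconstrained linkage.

M = 0

ground; <1,0,0>
#1 <2,0,0>
P:0↔1 J1 <2,1,0>
#2 <3,1,0>
P:1↔2 J1 <3,2,0>
PS:2↔0 J2 <3,2,1>
#3 <4,2,1>
#4 <5,2,1>
C:4↔0 J2 <5,2,2>
C:1↔3 J2 <5,2,3>
C:2↔3 J2 <5,2,4>
P:2↔4 J1 <5,3,4>
#5 <6,3,4>
PS:4↔1 J2 <6,3,5>
C:4↔5 J2 <6,3,6>
C:5↔0 J2 <6,3,7>
R:5↔2 J1 <6,4,7>
3×5 − 2×4 − 1×7 = 0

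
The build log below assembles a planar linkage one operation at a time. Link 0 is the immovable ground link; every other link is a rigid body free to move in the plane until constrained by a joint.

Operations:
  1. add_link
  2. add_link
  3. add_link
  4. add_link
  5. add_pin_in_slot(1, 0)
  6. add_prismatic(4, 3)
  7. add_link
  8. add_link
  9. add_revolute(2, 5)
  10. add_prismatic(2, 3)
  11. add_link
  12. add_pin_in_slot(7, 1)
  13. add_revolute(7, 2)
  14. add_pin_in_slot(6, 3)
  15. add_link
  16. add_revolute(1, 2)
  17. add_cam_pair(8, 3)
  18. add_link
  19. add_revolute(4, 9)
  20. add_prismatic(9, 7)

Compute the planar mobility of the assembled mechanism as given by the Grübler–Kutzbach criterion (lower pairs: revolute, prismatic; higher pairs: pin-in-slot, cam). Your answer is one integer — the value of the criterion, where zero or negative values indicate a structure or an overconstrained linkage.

M = 9

L=1 J1=0 J2=0
add link → L=2 J1=0 J2=0
add link → L=3 J1=0 J2=0
add link → L=4 J1=0 J2=0
add link → L=5 J1=0 J2=0
PS@1,0 dof=2 J2 → L=5 J1=0 J2=1
P@4,3 dof=1 J1 → L=5 J1=1 J2=1
add link → L=6 J1=1 J2=1
add link → L=7 J1=1 J2=1
R@2,5 dof=1 J1 → L=7 J1=2 J2=1
P@2,3 dof=1 J1 → L=7 J1=3 J2=1
add link → L=8 J1=3 J2=1
PS@7,1 dof=2 J2 → L=8 J1=3 J2=2
R@7,2 dof=1 J1 → L=8 J1=4 J2=2
PS@6,3 dof=2 J2 → L=8 J1=4 J2=3
add link → L=9 J1=4 J2=3
R@1,2 dof=1 J1 → L=9 J1=5 J2=3
C@8,3 dof=2 J2 → L=9 J1=5 J2=4
add link → L=10 J1=5 J2=4
R@4,9 dof=1 J1 → L=10 J1=6 J2=4
P@9,7 dof=1 J1 → L=10 J1=7 J2=4
M=3(L−1)−2J1−J2=3·9−2·7−4=9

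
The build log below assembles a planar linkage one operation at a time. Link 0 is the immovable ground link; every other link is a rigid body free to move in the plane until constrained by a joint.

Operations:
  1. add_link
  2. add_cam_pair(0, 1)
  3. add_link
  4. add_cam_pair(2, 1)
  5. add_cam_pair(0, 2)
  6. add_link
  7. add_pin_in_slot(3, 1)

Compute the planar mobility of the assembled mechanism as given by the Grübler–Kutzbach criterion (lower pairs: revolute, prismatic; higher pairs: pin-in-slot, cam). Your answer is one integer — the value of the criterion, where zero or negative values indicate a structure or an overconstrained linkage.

L=1 J1=0 J2=0
add link → L=2 J1=0 J2=0
C@0,1 dof=2 J2 → L=2 J1=0 J2=1
add link → L=3 J1=0 J2=1
C@2,1 dof=2 J2 → L=3 J1=0 J2=2
C@0,2 dof=2 J2 → L=3 J1=0 J2=3
add link → L=4 J1=0 J2=3
PS@3,1 dof=2 J2 → L=4 J1=0 J2=4
M=3(L−1)−2J1−J2=3·3−2·0−4=5

M = 5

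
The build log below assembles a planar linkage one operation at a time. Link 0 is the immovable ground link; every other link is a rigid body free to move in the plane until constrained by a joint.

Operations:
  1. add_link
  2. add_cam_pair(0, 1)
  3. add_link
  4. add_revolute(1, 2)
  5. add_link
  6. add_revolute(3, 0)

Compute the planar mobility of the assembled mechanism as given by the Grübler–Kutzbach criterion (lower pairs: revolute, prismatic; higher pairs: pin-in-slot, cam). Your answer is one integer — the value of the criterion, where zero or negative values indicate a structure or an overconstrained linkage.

M = 4

link 0 = ground. State L|J1|J2 = 1|0|0
+link1  2|0|0
C(0,1) f=2→J2  2|0|1
+link2  3|0|1
R(1,2) f=1→J1  3|1|1
+link3  4|1|1
R(3,0) f=1→J1  4|2|1
M = 3(4−1)−2·2−1 = 9−4−1 = 4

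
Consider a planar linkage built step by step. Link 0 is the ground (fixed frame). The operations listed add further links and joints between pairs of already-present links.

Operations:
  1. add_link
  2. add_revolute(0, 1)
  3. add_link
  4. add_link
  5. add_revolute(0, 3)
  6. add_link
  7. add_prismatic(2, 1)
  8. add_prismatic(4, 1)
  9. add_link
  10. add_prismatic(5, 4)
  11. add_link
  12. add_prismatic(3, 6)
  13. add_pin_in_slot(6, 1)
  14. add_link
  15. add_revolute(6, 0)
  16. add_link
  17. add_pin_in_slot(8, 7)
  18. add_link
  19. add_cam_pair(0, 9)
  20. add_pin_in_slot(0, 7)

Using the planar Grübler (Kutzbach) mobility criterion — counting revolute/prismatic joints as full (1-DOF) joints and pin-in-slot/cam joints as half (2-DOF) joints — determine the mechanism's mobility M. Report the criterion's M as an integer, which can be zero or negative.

M = 9

(L,J1,J2)=(1,0,0); link0 fixed
link1: (2,0,0)
R 0-1 [J1]: (2,1,0)
link2: (3,1,0)
link3: (4,1,0)
R 0-3 [J1]: (4,2,0)
link4: (5,2,0)
P 2-1 [J1]: (5,3,0)
P 4-1 [J1]: (5,4,0)
link5: (6,4,0)
P 5-4 [J1]: (6,5,0)
link6: (7,5,0)
P 3-6 [J1]: (7,6,0)
PS 6-1 [J2]: (7,6,1)
link7: (8,6,1)
R 6-0 [J1]: (8,7,1)
link8: (9,7,1)
PS 8-7 [J2]: (9,7,2)
link9: (10,7,2)
C 0-9 [J2]: (10,7,3)
PS 0-7 [J2]: (10,7,4)
Grübler: 3·9 − 2·7 − 4 = 9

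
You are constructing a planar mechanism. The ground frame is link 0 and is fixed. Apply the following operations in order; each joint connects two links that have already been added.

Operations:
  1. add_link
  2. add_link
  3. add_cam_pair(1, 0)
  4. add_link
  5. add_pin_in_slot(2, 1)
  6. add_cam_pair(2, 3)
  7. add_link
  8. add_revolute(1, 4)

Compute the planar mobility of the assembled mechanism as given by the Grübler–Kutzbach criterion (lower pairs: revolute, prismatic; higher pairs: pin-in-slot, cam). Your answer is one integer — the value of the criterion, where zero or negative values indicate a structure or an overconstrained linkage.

M = 7

[1;0;0] (link 0 is ground)
L+ [2;0;0]
L+ [3;0;0]
C(1,0)∈J2 [3;0;1]
L+ [4;0;1]
PS(2,1)∈J2 [4;0;2]
C(2,3)∈J2 [4;0;3]
L+ [5;0;3]
R(1,4)∈J1 [5;1;3]
mobility = 12 − 2 − 3 = 7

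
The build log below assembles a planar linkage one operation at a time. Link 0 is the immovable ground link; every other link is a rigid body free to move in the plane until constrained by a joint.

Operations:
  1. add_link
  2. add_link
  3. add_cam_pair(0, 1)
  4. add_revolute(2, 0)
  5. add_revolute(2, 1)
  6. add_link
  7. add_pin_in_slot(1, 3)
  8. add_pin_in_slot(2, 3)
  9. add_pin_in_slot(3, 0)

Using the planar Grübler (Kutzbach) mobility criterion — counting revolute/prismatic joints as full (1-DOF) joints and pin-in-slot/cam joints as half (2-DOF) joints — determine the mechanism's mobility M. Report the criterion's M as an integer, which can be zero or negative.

M = 1

link 0 = ground. State L|J1|J2 = 1|0|0
+link1  2|0|0
+link2  3|0|0
C(0,1) f=2→J2  3|0|1
R(2,0) f=1→J1  3|1|1
R(2,1) f=1→J1  3|2|1
+link3  4|2|1
PS(1,3) f=2→J2  4|2|2
PS(2,3) f=2→J2  4|2|3
PS(3,0) f=2→J2  4|2|4
M = 3(4−1)−2·2−4 = 9−4−4 = 1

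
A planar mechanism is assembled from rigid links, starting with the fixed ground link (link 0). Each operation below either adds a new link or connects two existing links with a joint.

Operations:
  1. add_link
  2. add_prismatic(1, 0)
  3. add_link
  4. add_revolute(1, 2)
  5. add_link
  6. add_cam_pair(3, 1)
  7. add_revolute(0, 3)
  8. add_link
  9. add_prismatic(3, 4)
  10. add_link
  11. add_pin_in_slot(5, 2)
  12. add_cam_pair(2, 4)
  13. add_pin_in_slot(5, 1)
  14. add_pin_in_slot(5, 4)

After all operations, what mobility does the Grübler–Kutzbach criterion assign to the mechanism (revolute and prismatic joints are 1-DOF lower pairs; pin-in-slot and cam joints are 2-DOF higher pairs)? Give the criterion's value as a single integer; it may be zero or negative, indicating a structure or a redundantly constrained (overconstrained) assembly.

ground; <1,0,0>
#1 <2,0,0>
P:1↔0 J1 <2,1,0>
#2 <3,1,0>
R:1↔2 J1 <3,2,0>
#3 <4,2,0>
C:3↔1 J2 <4,2,1>
R:0↔3 J1 <4,3,1>
#4 <5,3,1>
P:3↔4 J1 <5,4,1>
#5 <6,4,1>
PS:5↔2 J2 <6,4,2>
C:2↔4 J2 <6,4,3>
PS:5↔1 J2 <6,4,4>
PS:5↔4 J2 <6,4,5>
3×5 − 2×4 − 1×5 = 2

M = 2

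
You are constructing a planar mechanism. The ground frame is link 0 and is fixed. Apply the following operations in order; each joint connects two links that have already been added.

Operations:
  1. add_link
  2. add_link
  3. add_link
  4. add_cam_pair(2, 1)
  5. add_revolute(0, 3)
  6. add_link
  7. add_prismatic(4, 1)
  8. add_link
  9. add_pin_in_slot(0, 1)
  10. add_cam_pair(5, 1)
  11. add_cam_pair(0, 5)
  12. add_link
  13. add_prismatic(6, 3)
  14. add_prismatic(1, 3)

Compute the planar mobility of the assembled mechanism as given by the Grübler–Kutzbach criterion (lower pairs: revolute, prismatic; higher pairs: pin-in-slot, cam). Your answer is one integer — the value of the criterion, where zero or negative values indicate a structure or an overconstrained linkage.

(L,J1,J2)=(1,0,0); link0 fixed
link1: (2,0,0)
link2: (3,0,0)
link3: (4,0,0)
C 2-1 [J2]: (4,0,1)
R 0-3 [J1]: (4,1,1)
link4: (5,1,1)
P 4-1 [J1]: (5,2,1)
link5: (6,2,1)
PS 0-1 [J2]: (6,2,2)
C 5-1 [J2]: (6,2,3)
C 0-5 [J2]: (6,2,4)
link6: (7,2,4)
P 6-3 [J1]: (7,3,4)
P 1-3 [J1]: (7,4,4)
Grübler: 3·6 − 2·4 − 4 = 6

M = 6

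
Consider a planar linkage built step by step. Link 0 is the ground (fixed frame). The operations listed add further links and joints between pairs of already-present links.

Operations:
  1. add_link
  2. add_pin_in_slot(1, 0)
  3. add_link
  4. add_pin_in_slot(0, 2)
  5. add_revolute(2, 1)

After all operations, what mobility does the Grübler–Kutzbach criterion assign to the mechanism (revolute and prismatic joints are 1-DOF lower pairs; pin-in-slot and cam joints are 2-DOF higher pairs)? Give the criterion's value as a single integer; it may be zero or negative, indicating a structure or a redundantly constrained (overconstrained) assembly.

M = 2

ground; <1,0,0>
#1 <2,0,0>
PS:1↔0 J2 <2,0,1>
#2 <3,0,1>
PS:0↔2 J2 <3,0,2>
R:2↔1 J1 <3,1,2>
3×2 − 2×1 − 1×2 = 2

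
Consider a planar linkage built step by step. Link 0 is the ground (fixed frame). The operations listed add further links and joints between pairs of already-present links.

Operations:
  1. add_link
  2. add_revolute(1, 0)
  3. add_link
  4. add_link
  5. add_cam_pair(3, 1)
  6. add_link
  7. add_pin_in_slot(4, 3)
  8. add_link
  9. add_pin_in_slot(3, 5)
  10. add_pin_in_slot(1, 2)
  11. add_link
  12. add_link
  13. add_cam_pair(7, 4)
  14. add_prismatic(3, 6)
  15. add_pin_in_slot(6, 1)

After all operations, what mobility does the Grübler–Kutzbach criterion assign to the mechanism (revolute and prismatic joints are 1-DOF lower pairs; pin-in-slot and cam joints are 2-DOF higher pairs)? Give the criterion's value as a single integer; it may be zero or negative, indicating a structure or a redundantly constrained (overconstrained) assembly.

M = 11

L=1 J1=0 J2=0
add link → L=2 J1=0 J2=0
R@1,0 dof=1 J1 → L=2 J1=1 J2=0
add link → L=3 J1=1 J2=0
add link → L=4 J1=1 J2=0
C@3,1 dof=2 J2 → L=4 J1=1 J2=1
add link → L=5 J1=1 J2=1
PS@4,3 dof=2 J2 → L=5 J1=1 J2=2
add link → L=6 J1=1 J2=2
PS@3,5 dof=2 J2 → L=6 J1=1 J2=3
PS@1,2 dof=2 J2 → L=6 J1=1 J2=4
add link → L=7 J1=1 J2=4
add link → L=8 J1=1 J2=4
C@7,4 dof=2 J2 → L=8 J1=1 J2=5
P@3,6 dof=1 J1 → L=8 J1=2 J2=5
PS@6,1 dof=2 J2 → L=8 J1=2 J2=6
M=3(L−1)−2J1−J2=3·7−2·2−6=11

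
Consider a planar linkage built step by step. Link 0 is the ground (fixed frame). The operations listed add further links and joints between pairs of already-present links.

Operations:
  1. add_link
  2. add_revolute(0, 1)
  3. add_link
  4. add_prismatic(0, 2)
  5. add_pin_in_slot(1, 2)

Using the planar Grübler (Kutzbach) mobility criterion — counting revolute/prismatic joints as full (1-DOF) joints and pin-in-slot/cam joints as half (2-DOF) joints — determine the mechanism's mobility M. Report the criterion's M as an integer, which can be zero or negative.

M = 1

L=1 J1=0 J2=0
add link → L=2 J1=0 J2=0
R@0,1 dof=1 J1 → L=2 J1=1 J2=0
add link → L=3 J1=1 J2=0
P@0,2 dof=1 J1 → L=3 J1=2 J2=0
PS@1,2 dof=2 J2 → L=3 J1=2 J2=1
M=3(L−1)−2J1−J2=3·2−2·2−1=1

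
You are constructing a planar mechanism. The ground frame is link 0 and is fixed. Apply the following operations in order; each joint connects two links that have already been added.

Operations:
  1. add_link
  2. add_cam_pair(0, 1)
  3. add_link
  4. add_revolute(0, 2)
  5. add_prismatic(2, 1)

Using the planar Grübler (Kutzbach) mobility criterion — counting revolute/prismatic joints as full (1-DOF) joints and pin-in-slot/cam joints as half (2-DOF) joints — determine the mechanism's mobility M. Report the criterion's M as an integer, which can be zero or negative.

L=1 J1=0 J2=0
add link → L=2 J1=0 J2=0
C@0,1 dof=2 J2 → L=2 J1=0 J2=1
add link → L=3 J1=0 J2=1
R@0,2 dof=1 J1 → L=3 J1=1 J2=1
P@2,1 dof=1 J1 → L=3 J1=2 J2=1
M=3(L−1)−2J1−J2=3·2−2·2−1=1

M = 1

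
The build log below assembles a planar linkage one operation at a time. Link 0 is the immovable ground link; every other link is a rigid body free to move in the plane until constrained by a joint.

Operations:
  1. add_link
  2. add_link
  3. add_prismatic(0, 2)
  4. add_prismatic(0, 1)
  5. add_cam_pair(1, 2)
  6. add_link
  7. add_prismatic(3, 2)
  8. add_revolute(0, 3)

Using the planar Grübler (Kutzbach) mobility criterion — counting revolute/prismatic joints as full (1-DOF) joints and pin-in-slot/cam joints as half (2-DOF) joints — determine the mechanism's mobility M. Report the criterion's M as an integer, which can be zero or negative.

M = 0

L=1 J1=0 J2=0
add link → L=2 J1=0 J2=0
add link → L=3 J1=0 J2=0
P@0,2 dof=1 J1 → L=3 J1=1 J2=0
P@0,1 dof=1 J1 → L=3 J1=2 J2=0
C@1,2 dof=2 J2 → L=3 J1=2 J2=1
add link → L=4 J1=2 J2=1
P@3,2 dof=1 J1 → L=4 J1=3 J2=1
R@0,3 dof=1 J1 → L=4 J1=4 J2=1
M=3(L−1)−2J1−J2=3·3−2·4−1=0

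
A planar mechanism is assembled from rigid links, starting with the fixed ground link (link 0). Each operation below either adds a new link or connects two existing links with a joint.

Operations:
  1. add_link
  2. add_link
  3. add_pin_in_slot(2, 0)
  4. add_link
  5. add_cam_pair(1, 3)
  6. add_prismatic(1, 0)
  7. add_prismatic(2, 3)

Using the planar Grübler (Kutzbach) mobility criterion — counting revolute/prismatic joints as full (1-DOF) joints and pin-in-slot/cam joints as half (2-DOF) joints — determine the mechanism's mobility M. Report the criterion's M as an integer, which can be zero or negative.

link 0 = ground. State L|J1|J2 = 1|0|0
+link1  2|0|0
+link2  3|0|0
PS(2,0) f=2→J2  3|0|1
+link3  4|0|1
C(1,3) f=2→J2  4|0|2
P(1,0) f=1→J1  4|1|2
P(2,3) f=1→J1  4|2|2
M = 3(4−1)−2·2−2 = 9−4−2 = 3

M = 3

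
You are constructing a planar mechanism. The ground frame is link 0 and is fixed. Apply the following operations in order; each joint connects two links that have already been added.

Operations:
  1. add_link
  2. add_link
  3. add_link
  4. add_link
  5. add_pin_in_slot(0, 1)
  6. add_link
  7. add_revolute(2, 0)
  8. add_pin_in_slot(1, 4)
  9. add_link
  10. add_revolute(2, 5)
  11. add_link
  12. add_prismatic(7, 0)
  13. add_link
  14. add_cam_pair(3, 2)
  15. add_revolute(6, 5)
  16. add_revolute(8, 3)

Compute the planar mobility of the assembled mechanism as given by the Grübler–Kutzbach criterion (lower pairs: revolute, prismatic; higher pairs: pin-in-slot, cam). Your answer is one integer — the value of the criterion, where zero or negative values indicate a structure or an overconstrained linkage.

[1;0;0] (link 0 is ground)
L+ [2;0;0]
L+ [3;0;0]
L+ [4;0;0]
L+ [5;0;0]
PS(0,1)∈J2 [5;0;1]
L+ [6;0;1]
R(2,0)∈J1 [6;1;1]
PS(1,4)∈J2 [6;1;2]
L+ [7;1;2]
R(2,5)∈J1 [7;2;2]
L+ [8;2;2]
P(7,0)∈J1 [8;3;2]
L+ [9;3;2]
C(3,2)∈J2 [9;3;3]
R(6,5)∈J1 [9;4;3]
R(8,3)∈J1 [9;5;3]
mobility = 24 − 10 − 3 = 11

M = 11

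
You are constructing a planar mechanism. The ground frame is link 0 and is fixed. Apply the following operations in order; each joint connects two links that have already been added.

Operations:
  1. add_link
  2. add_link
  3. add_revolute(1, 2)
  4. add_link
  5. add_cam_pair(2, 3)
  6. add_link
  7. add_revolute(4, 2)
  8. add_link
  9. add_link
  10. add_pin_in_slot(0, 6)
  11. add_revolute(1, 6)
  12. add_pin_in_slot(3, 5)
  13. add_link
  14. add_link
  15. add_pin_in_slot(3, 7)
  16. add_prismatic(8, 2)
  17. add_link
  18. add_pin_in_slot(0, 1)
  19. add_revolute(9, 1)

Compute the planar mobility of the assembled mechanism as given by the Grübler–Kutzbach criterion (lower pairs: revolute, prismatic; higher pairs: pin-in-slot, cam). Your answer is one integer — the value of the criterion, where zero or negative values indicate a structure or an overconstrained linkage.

ground; <1,0,0>
#1 <2,0,0>
#2 <3,0,0>
R:1↔2 J1 <3,1,0>
#3 <4,1,0>
C:2↔3 J2 <4,1,1>
#4 <5,1,1>
R:4↔2 J1 <5,2,1>
#5 <6,2,1>
#6 <7,2,1>
PS:0↔6 J2 <7,2,2>
R:1↔6 J1 <7,3,2>
PS:3↔5 J2 <7,3,3>
#7 <8,3,3>
#8 <9,3,3>
PS:3↔7 J2 <9,3,4>
P:8↔2 J1 <9,4,4>
#9 <10,4,4>
PS:0↔1 J2 <10,4,5>
R:9↔1 J1 <10,5,5>
3×9 − 2×5 − 1×5 = 12

M = 12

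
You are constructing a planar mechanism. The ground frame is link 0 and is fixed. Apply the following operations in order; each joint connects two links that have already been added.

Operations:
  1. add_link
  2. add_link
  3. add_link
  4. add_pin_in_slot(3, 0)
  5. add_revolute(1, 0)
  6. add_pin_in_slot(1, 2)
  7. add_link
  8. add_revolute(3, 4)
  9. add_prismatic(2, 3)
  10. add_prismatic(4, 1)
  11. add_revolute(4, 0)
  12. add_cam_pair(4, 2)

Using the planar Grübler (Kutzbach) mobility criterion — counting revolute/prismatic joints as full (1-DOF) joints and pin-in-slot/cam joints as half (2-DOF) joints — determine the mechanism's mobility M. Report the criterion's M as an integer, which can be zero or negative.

link 0 = ground. State L|J1|J2 = 1|0|0
+link1  2|0|0
+link2  3|0|0
+link3  4|0|0
PS(3,0) f=2→J2  4|0|1
R(1,0) f=1→J1  4|1|1
PS(1,2) f=2→J2  4|1|2
+link4  5|1|2
R(3,4) f=1→J1  5|2|2
P(2,3) f=1→J1  5|3|2
P(4,1) f=1→J1  5|4|2
R(4,0) f=1→J1  5|5|2
C(4,2) f=2→J2  5|5|3
M = 3(5−1)−2·5−3 = 12−10−3 = -1

M = -1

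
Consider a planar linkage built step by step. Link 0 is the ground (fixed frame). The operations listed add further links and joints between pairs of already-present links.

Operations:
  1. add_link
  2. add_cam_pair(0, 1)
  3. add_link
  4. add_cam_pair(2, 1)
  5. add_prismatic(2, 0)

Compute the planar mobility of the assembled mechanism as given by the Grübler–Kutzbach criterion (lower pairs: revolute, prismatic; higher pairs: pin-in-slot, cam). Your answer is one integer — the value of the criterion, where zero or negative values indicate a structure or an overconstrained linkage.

(L,J1,J2)=(1,0,0); link0 fixed
link1: (2,0,0)
C 0-1 [J2]: (2,0,1)
link2: (3,0,1)
C 2-1 [J2]: (3,0,2)
P 2-0 [J1]: (3,1,2)
Grübler: 3·2 − 2·1 − 2 = 2

M = 2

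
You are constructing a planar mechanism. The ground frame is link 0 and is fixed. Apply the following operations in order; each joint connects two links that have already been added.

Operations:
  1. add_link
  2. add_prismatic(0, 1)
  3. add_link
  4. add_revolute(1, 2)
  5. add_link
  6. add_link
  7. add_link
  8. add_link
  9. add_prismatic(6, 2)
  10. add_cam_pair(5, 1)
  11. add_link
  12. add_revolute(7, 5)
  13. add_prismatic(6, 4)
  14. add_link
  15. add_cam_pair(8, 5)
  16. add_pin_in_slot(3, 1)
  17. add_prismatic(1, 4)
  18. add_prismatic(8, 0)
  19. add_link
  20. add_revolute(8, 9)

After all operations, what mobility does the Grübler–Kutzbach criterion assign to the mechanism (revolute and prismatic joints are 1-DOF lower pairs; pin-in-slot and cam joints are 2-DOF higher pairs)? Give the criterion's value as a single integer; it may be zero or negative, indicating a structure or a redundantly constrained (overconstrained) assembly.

M = 8

L=1 J1=0 J2=0
add link → L=2 J1=0 J2=0
P@0,1 dof=1 J1 → L=2 J1=1 J2=0
add link → L=3 J1=1 J2=0
R@1,2 dof=1 J1 → L=3 J1=2 J2=0
add link → L=4 J1=2 J2=0
add link → L=5 J1=2 J2=0
add link → L=6 J1=2 J2=0
add link → L=7 J1=2 J2=0
P@6,2 dof=1 J1 → L=7 J1=3 J2=0
C@5,1 dof=2 J2 → L=7 J1=3 J2=1
add link → L=8 J1=3 J2=1
R@7,5 dof=1 J1 → L=8 J1=4 J2=1
P@6,4 dof=1 J1 → L=8 J1=5 J2=1
add link → L=9 J1=5 J2=1
C@8,5 dof=2 J2 → L=9 J1=5 J2=2
PS@3,1 dof=2 J2 → L=9 J1=5 J2=3
P@1,4 dof=1 J1 → L=9 J1=6 J2=3
P@8,0 dof=1 J1 → L=9 J1=7 J2=3
add link → L=10 J1=7 J2=3
R@8,9 dof=1 J1 → L=10 J1=8 J2=3
M=3(L−1)−2J1−J2=3·9−2·8−3=8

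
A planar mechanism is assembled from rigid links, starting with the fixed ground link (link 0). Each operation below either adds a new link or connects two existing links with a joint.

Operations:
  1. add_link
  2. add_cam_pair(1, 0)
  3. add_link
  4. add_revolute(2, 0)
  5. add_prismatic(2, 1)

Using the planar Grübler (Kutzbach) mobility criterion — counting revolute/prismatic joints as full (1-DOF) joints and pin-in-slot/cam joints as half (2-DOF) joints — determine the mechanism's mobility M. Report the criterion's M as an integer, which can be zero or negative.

M = 1

link 0 = ground. State L|J1|J2 = 1|0|0
+link1  2|0|0
C(1,0) f=2→J2  2|0|1
+link2  3|0|1
R(2,0) f=1→J1  3|1|1
P(2,1) f=1→J1  3|2|1
M = 3(3−1)−2·2−1 = 6−4−1 = 1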